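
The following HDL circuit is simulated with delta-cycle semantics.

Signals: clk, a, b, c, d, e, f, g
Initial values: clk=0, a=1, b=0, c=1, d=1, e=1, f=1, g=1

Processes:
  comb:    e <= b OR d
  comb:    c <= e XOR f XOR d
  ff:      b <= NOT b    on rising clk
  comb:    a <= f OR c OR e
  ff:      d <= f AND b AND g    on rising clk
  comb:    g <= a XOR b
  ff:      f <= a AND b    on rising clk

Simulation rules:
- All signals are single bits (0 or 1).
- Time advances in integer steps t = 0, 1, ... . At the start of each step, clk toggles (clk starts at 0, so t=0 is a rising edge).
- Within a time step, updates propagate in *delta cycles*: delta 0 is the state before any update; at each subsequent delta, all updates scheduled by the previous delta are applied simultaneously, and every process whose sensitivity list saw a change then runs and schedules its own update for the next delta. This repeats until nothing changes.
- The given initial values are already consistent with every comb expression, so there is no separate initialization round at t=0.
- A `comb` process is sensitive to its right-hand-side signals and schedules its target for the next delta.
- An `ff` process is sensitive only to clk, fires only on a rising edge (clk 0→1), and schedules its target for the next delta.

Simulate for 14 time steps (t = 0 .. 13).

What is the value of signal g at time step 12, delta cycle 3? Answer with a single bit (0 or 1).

[bits: d,a,g,c,f,e,b,clk]
t=0: Δ0=11111100 Δ1=11111101 Δ2=01110111 Δ3=01010111 | 3Δ
t=1: Δ0=01010111 Δ1=01010110 | 1Δ
t=2: Δ0=01010110 Δ1=01010111 Δ2=01011101 Δ3=01101001 Δ4=01111001 | 4Δ
t=3: Δ0=01111001 Δ1=01111000 | 1Δ
t=4: Δ0=01111000 Δ1=01111001 Δ2=01110011 Δ3=01000111 Δ4=01010111 | 4Δ
t=5: Δ0=01010111 Δ1=01010110 | 1Δ
t=6: Δ0=01010110 Δ1=01010111 Δ2=01011101 Δ3=01101001 Δ4=01111001 | 4Δ
t=7: Δ0=01111001 Δ1=01111000 | 1Δ
t=8: Δ0=01111000 Δ1=01111001 Δ2=01110011 Δ3=01000111 Δ4=01010111 | 4Δ
t=9: Δ0=01010111 Δ1=01010110 | 1Δ
t=10: Δ0=01010110 Δ1=01010111 Δ2=01011101 Δ3=01101001 Δ4=01111001 | 4Δ
t=11: Δ0=01111001 Δ1=01111000 | 1Δ
t=12: Δ0=01111000 Δ1=01111001 Δ2=01110011 Δ3=01000111 Δ4=01010111 | 4Δ
t=13: Δ0=01010111 Δ1=01010110 | 1Δ

0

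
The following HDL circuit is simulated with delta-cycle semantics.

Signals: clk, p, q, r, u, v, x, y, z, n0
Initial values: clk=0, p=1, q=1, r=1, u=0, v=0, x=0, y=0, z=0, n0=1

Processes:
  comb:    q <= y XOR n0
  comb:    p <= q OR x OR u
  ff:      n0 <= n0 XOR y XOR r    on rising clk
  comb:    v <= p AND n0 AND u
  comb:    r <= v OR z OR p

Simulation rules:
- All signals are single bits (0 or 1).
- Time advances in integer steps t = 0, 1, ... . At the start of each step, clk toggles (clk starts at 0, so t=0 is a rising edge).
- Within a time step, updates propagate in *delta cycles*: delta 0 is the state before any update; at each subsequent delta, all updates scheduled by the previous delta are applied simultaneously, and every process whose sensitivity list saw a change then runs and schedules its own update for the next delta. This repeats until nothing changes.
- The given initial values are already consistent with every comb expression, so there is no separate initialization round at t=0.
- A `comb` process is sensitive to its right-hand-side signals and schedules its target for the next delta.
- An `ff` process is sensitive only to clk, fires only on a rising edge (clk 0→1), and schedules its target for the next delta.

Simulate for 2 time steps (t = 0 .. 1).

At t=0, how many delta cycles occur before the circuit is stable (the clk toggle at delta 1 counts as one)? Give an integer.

5

t0.Δ0 v=0 n0=1 clk=0 u=0 z=0 q=1 r=1 x=0 y=0 p=1
t0.Δ1 v=0 n0=1 clk=1 u=0 z=0 q=1 r=1 x=0 y=0 p=1
t0.Δ2 v=0 n0=0 clk=1 u=0 z=0 q=1 r=1 x=0 y=0 p=1
t0.Δ3 v=0 n0=0 clk=1 u=0 z=0 q=0 r=1 x=0 y=0 p=1
t0.Δ4 v=0 n0=0 clk=1 u=0 z=0 q=0 r=1 x=0 y=0 p=0
t0.Δ5 v=0 n0=0 clk=1 u=0 z=0 q=0 r=0 x=0 y=0 p=0
t1.Δ0 v=0 n0=0 clk=1 u=0 z=0 q=0 r=0 x=0 y=0 p=0
t1.Δ1 v=0 n0=0 clk=0 u=0 z=0 q=0 r=0 x=0 y=0 p=0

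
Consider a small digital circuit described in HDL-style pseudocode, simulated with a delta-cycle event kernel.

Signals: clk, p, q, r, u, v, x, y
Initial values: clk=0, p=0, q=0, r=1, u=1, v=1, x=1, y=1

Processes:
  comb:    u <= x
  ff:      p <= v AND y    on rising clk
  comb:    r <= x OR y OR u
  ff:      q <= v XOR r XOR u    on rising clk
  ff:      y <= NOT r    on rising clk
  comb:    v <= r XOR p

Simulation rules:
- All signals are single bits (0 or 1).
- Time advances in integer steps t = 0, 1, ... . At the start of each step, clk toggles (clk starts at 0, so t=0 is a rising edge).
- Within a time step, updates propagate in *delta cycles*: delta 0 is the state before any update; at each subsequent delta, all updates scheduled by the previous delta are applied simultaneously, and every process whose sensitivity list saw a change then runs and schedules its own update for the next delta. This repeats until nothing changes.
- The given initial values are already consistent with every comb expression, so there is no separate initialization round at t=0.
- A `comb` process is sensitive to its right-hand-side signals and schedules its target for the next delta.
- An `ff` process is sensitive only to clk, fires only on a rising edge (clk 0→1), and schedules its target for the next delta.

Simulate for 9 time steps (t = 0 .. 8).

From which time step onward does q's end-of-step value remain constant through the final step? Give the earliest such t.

4

t=0 Δ0: y=1 q=0 r=1 u=1 v=1 p=0 clk=0 x=1
  Δ1: clk:0→1
  Δ2: y:1→0, q:0→1, p:0→1
  Δ3: v:1→0
  (3Δ to stable)
t=1 Δ0: y=0 q=1 r=1 u=1 v=0 p=1 clk=1 x=1
  Δ1: clk:1→0
  (1Δ to stable)
t=2 Δ0: y=0 q=1 r=1 u=1 v=0 p=1 clk=0 x=1
  Δ1: clk:0→1
  Δ2: q:1→0, p:1→0
  Δ3: v:0→1
  (3Δ to stable)
t=3 Δ0: y=0 q=0 r=1 u=1 v=1 p=0 clk=1 x=1
  Δ1: clk:1→0
  (1Δ to stable)
t=4 Δ0: y=0 q=0 r=1 u=1 v=1 p=0 clk=0 x=1
  Δ1: clk:0→1
  Δ2: q:0→1
  (2Δ to stable)
t=5 Δ0: y=0 q=1 r=1 u=1 v=1 p=0 clk=1 x=1
  Δ1: clk:1→0
  (1Δ to stable)
t=6 Δ0: y=0 q=1 r=1 u=1 v=1 p=0 clk=0 x=1
  Δ1: clk:0→1
  (1Δ to stable)
t=7 Δ0: y=0 q=1 r=1 u=1 v=1 p=0 clk=1 x=1
  Δ1: clk:1→0
  (1Δ to stable)
t=8 Δ0: y=0 q=1 r=1 u=1 v=1 p=0 clk=0 x=1
  Δ1: clk:0→1
  (1Δ to stable)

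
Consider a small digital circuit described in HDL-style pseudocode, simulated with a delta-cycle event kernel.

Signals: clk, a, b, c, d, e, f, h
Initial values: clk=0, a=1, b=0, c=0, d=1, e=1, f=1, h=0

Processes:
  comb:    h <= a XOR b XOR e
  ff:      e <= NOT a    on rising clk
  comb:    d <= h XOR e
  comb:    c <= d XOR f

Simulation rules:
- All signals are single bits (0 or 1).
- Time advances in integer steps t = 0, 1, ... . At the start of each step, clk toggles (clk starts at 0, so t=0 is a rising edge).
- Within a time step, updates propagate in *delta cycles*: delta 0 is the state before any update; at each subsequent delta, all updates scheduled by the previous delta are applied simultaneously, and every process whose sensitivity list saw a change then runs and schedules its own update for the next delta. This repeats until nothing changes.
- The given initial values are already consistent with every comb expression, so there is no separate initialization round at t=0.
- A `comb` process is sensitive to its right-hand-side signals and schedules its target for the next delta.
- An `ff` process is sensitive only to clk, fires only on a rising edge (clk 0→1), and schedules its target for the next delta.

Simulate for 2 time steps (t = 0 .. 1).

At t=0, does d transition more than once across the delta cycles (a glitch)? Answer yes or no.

yes

[bits: a,h,f,c,d,b,e,clk]
t=0: Δ0=10101010 Δ1=10101011 Δ2=10101001 Δ3=11100001 Δ4=11111001 Δ5=11101001 | 5Δ
t=1: Δ0=11101001 Δ1=11101000 | 1Δ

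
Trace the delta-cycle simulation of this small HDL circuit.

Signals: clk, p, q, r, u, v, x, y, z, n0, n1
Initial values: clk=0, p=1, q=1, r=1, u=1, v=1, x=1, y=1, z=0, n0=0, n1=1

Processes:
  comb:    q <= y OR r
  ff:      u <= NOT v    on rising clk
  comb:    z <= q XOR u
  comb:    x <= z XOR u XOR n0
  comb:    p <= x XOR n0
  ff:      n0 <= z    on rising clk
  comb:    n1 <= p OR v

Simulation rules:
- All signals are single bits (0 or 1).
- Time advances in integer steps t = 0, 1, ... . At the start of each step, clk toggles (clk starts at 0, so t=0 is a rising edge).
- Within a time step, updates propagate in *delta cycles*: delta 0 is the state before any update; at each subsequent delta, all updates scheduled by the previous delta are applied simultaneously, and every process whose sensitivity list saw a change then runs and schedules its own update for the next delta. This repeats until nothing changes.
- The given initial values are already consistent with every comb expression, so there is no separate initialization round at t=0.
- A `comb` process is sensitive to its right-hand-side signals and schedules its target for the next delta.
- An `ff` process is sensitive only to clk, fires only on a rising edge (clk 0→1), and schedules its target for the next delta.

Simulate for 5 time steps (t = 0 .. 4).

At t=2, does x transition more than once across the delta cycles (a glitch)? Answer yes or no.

no

[bits: v,p,q,x,clk,n1,n0,u,r,z,y]
t=0: Δ0=11110101101 Δ1=11111101101 Δ2=11111100101 Δ3=11101100111 Δ4=10111100111 Δ5=11111100111 | 5Δ
t=1: Δ0=11111100111 Δ1=11110100111 | 1Δ
t=2: Δ0=11110100111 Δ1=11111100111 Δ2=11111110111 Δ3=10101110111 Δ4=11101110111 | 4Δ
t=3: Δ0=11101110111 Δ1=11100110111 | 1Δ
t=4: Δ0=11100110111 Δ1=11101110111 | 1Δ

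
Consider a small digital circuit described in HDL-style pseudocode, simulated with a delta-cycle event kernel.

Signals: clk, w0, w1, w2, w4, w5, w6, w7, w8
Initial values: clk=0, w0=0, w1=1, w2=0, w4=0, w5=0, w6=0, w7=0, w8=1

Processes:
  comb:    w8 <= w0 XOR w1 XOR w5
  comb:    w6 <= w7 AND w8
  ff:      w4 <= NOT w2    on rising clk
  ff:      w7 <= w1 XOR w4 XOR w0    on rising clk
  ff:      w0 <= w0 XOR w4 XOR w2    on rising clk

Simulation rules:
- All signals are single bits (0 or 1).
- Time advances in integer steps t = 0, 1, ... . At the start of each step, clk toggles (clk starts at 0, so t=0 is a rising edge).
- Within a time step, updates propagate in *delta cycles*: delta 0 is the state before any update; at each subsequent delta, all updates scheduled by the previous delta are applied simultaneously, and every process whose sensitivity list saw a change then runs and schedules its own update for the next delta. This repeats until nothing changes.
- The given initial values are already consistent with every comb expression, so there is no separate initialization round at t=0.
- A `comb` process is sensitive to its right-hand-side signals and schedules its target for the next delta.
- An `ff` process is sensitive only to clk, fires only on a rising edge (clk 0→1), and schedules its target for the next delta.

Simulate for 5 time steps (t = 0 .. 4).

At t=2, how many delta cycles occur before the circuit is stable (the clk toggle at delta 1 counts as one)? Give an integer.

3

t0.Δ0 w8=1 w0=0 w1=1 w7=0 w6=0 w2=0 w5=0 clk=0 w4=0
t0.Δ1 w8=1 w0=0 w1=1 w7=0 w6=0 w2=0 w5=0 clk=1 w4=0
t0.Δ2 w8=1 w0=0 w1=1 w7=1 w6=0 w2=0 w5=0 clk=1 w4=1
t0.Δ3 w8=1 w0=0 w1=1 w7=1 w6=1 w2=0 w5=0 clk=1 w4=1
t1.Δ0 w8=1 w0=0 w1=1 w7=1 w6=1 w2=0 w5=0 clk=1 w4=1
t1.Δ1 w8=1 w0=0 w1=1 w7=1 w6=1 w2=0 w5=0 clk=0 w4=1
t2.Δ0 w8=1 w0=0 w1=1 w7=1 w6=1 w2=0 w5=0 clk=0 w4=1
t2.Δ1 w8=1 w0=0 w1=1 w7=1 w6=1 w2=0 w5=0 clk=1 w4=1
t2.Δ2 w8=1 w0=1 w1=1 w7=0 w6=1 w2=0 w5=0 clk=1 w4=1
t2.Δ3 w8=0 w0=1 w1=1 w7=0 w6=0 w2=0 w5=0 clk=1 w4=1
t3.Δ0 w8=0 w0=1 w1=1 w7=0 w6=0 w2=0 w5=0 clk=1 w4=1
t3.Δ1 w8=0 w0=1 w1=1 w7=0 w6=0 w2=0 w5=0 clk=0 w4=1
t4.Δ0 w8=0 w0=1 w1=1 w7=0 w6=0 w2=0 w5=0 clk=0 w4=1
t4.Δ1 w8=0 w0=1 w1=1 w7=0 w6=0 w2=0 w5=0 clk=1 w4=1
t4.Δ2 w8=0 w0=0 w1=1 w7=1 w6=0 w2=0 w5=0 clk=1 w4=1
t4.Δ3 w8=1 w0=0 w1=1 w7=1 w6=0 w2=0 w5=0 clk=1 w4=1
t4.Δ4 w8=1 w0=0 w1=1 w7=1 w6=1 w2=0 w5=0 clk=1 w4=1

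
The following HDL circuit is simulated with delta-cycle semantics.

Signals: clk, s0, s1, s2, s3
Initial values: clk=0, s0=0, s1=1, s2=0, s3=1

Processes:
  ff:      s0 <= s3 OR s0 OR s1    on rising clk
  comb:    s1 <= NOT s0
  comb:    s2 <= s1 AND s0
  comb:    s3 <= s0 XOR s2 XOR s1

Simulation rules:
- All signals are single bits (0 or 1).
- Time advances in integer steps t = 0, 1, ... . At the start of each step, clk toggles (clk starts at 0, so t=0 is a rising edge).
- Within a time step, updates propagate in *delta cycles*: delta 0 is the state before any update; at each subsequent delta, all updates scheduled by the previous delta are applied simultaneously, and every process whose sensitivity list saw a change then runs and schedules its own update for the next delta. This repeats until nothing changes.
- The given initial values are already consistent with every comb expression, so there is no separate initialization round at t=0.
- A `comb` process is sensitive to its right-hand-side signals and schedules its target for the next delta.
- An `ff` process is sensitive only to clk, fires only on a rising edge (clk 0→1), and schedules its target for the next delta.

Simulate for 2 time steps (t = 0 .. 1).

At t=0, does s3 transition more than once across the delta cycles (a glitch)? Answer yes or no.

yes

t0.Δ0 clk=0 s3=1 s1=1 s2=0 s0=0
t0.Δ1 clk=1 s3=1 s1=1 s2=0 s0=0
t0.Δ2 clk=1 s3=1 s1=1 s2=0 s0=1
t0.Δ3 clk=1 s3=0 s1=0 s2=1 s0=1
t0.Δ4 clk=1 s3=0 s1=0 s2=0 s0=1
t0.Δ5 clk=1 s3=1 s1=0 s2=0 s0=1
t1.Δ0 clk=1 s3=1 s1=0 s2=0 s0=1
t1.Δ1 clk=0 s3=1 s1=0 s2=0 s0=1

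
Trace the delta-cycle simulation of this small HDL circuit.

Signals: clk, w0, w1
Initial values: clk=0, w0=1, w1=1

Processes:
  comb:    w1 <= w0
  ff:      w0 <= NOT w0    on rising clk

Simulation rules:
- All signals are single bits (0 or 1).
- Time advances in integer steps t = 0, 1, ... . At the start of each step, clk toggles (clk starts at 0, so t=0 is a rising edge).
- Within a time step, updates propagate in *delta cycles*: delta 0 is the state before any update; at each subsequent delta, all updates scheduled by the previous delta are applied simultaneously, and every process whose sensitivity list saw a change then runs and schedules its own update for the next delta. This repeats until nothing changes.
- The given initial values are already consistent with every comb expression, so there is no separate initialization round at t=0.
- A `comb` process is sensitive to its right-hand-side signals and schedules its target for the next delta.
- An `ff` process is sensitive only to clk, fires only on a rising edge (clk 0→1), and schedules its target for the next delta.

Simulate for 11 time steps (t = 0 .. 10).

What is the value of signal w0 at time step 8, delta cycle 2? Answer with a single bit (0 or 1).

[bits: w0,clk,w1]
t=0: Δ0=101 Δ1=111 Δ2=011 Δ3=010 | 3Δ
t=1: Δ0=010 Δ1=000 | 1Δ
t=2: Δ0=000 Δ1=010 Δ2=110 Δ3=111 | 3Δ
t=3: Δ0=111 Δ1=101 | 1Δ
t=4: Δ0=101 Δ1=111 Δ2=011 Δ3=010 | 3Δ
t=5: Δ0=010 Δ1=000 | 1Δ
t=6: Δ0=000 Δ1=010 Δ2=110 Δ3=111 | 3Δ
t=7: Δ0=111 Δ1=101 | 1Δ
t=8: Δ0=101 Δ1=111 Δ2=011 Δ3=010 | 3Δ
t=9: Δ0=010 Δ1=000 | 1Δ
t=10: Δ0=000 Δ1=010 Δ2=110 Δ3=111 | 3Δ

0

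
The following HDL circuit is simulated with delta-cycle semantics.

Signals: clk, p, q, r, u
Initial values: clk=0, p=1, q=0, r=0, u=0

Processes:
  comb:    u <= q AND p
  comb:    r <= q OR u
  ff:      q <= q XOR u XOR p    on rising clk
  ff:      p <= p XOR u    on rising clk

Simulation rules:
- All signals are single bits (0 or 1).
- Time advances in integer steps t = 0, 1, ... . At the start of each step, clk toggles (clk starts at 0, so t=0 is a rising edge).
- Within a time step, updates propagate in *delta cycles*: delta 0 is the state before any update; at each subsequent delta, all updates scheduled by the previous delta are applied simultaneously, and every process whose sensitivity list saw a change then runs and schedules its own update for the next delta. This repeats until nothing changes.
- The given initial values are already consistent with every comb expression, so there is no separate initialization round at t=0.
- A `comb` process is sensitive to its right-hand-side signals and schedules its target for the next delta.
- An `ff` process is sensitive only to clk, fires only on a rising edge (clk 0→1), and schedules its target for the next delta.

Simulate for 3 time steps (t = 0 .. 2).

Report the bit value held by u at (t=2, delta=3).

t=0 Δ0: clk=0 u=0 q=0 r=0 p=1
  Δ1: clk:0→1
  Δ2: q:0→1
  Δ3: u:0→1, r:0→1
  (3Δ to stable)
t=1 Δ0: clk=1 u=1 q=1 r=1 p=1
  Δ1: clk:1→0
  (1Δ to stable)
t=2 Δ0: clk=0 u=1 q=1 r=1 p=1
  Δ1: clk:0→1
  Δ2: p:1→0
  Δ3: u:1→0
  (3Δ to stable)

0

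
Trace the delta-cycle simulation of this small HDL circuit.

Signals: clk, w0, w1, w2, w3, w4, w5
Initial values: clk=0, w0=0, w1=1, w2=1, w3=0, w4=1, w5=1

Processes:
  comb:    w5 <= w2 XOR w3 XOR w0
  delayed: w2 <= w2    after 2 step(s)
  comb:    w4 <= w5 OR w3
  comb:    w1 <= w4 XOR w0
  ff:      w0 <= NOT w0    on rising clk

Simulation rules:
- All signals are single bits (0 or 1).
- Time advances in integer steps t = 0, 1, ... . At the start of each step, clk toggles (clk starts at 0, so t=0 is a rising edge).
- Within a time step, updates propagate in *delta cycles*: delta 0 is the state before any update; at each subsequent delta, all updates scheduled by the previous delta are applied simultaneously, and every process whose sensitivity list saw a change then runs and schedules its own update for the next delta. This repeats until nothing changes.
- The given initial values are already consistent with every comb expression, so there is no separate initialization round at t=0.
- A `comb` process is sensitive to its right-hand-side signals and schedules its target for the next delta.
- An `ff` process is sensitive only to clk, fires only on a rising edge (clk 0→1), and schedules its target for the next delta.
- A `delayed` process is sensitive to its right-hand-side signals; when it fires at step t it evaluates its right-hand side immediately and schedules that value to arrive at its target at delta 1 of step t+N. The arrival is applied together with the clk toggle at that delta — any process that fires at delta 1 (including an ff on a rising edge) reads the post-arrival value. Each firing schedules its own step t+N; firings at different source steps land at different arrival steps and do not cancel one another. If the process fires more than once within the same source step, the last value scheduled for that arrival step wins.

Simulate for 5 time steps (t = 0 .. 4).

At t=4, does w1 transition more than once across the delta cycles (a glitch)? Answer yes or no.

yes

t0.Δ0 w4=1 clk=0 w2=1 w1=1 w0=0 w5=1 w3=0
t0.Δ1 w4=1 clk=1 w2=1 w1=1 w0=0 w5=1 w3=0
t0.Δ2 w4=1 clk=1 w2=1 w1=1 w0=1 w5=1 w3=0
t0.Δ3 w4=1 clk=1 w2=1 w1=0 w0=1 w5=0 w3=0
t0.Δ4 w4=0 clk=1 w2=1 w1=0 w0=1 w5=0 w3=0
t0.Δ5 w4=0 clk=1 w2=1 w1=1 w0=1 w5=0 w3=0
t1.Δ0 w4=0 clk=1 w2=1 w1=1 w0=1 w5=0 w3=0
t1.Δ1 w4=0 clk=0 w2=1 w1=1 w0=1 w5=0 w3=0
t2.Δ0 w4=0 clk=0 w2=1 w1=1 w0=1 w5=0 w3=0
t2.Δ1 w4=0 clk=1 w2=1 w1=1 w0=1 w5=0 w3=0
t2.Δ2 w4=0 clk=1 w2=1 w1=1 w0=0 w5=0 w3=0
t2.Δ3 w4=0 clk=1 w2=1 w1=0 w0=0 w5=1 w3=0
t2.Δ4 w4=1 clk=1 w2=1 w1=0 w0=0 w5=1 w3=0
t2.Δ5 w4=1 clk=1 w2=1 w1=1 w0=0 w5=1 w3=0
t3.Δ0 w4=1 clk=1 w2=1 w1=1 w0=0 w5=1 w3=0
t3.Δ1 w4=1 clk=0 w2=1 w1=1 w0=0 w5=1 w3=0
t4.Δ0 w4=1 clk=0 w2=1 w1=1 w0=0 w5=1 w3=0
t4.Δ1 w4=1 clk=1 w2=1 w1=1 w0=0 w5=1 w3=0
t4.Δ2 w4=1 clk=1 w2=1 w1=1 w0=1 w5=1 w3=0
t4.Δ3 w4=1 clk=1 w2=1 w1=0 w0=1 w5=0 w3=0
t4.Δ4 w4=0 clk=1 w2=1 w1=0 w0=1 w5=0 w3=0
t4.Δ5 w4=0 clk=1 w2=1 w1=1 w0=1 w5=0 w3=0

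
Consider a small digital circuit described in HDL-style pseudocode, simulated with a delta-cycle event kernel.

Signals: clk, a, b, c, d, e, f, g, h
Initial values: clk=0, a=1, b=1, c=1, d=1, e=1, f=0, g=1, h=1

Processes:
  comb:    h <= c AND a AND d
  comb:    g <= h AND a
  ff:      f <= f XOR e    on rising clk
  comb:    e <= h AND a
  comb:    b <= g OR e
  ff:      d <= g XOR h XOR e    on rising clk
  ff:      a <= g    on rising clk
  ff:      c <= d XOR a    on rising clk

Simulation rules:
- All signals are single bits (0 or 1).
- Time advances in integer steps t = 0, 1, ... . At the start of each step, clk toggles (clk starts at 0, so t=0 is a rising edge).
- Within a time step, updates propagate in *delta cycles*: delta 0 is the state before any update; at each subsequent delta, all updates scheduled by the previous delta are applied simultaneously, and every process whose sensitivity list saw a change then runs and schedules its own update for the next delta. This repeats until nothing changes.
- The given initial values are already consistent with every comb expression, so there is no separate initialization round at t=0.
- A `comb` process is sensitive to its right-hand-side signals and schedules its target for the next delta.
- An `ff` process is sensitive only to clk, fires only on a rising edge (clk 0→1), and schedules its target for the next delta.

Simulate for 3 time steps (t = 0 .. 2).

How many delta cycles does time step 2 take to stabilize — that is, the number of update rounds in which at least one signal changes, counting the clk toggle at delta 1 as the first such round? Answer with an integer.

t0.Δ0 c=1 d=1 g=1 a=1 b=1 e=1 h=1 clk=0 f=0
t0.Δ1 c=1 d=1 g=1 a=1 b=1 e=1 h=1 clk=1 f=0
t0.Δ2 c=0 d=1 g=1 a=1 b=1 e=1 h=1 clk=1 f=1
t0.Δ3 c=0 d=1 g=1 a=1 b=1 e=1 h=0 clk=1 f=1
t0.Δ4 c=0 d=1 g=0 a=1 b=1 e=0 h=0 clk=1 f=1
t0.Δ5 c=0 d=1 g=0 a=1 b=0 e=0 h=0 clk=1 f=1
t1.Δ0 c=0 d=1 g=0 a=1 b=0 e=0 h=0 clk=1 f=1
t1.Δ1 c=0 d=1 g=0 a=1 b=0 e=0 h=0 clk=0 f=1
t2.Δ0 c=0 d=1 g=0 a=1 b=0 e=0 h=0 clk=0 f=1
t2.Δ1 c=0 d=1 g=0 a=1 b=0 e=0 h=0 clk=1 f=1
t2.Δ2 c=0 d=0 g=0 a=0 b=0 e=0 h=0 clk=1 f=1

2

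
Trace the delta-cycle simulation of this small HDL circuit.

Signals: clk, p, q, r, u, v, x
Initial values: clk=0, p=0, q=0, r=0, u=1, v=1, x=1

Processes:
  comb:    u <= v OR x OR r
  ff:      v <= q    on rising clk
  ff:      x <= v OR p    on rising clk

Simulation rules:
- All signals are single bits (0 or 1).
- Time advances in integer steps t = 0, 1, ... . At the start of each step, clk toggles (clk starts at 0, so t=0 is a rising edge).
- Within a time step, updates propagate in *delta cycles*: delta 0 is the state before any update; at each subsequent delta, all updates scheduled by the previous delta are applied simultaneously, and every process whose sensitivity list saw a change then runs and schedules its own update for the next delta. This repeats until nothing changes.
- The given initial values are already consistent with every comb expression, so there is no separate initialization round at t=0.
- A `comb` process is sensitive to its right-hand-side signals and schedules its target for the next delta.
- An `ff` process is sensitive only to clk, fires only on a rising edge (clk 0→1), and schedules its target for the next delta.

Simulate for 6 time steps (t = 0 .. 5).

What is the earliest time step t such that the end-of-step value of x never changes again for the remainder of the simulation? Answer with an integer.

t0.Δ0 q=0 p=0 r=0 clk=0 u=1 v=1 x=1
t0.Δ1 q=0 p=0 r=0 clk=1 u=1 v=1 x=1
t0.Δ2 q=0 p=0 r=0 clk=1 u=1 v=0 x=1
t1.Δ0 q=0 p=0 r=0 clk=1 u=1 v=0 x=1
t1.Δ1 q=0 p=0 r=0 clk=0 u=1 v=0 x=1
t2.Δ0 q=0 p=0 r=0 clk=0 u=1 v=0 x=1
t2.Δ1 q=0 p=0 r=0 clk=1 u=1 v=0 x=1
t2.Δ2 q=0 p=0 r=0 clk=1 u=1 v=0 x=0
t2.Δ3 q=0 p=0 r=0 clk=1 u=0 v=0 x=0
t3.Δ0 q=0 p=0 r=0 clk=1 u=0 v=0 x=0
t3.Δ1 q=0 p=0 r=0 clk=0 u=0 v=0 x=0
t4.Δ0 q=0 p=0 r=0 clk=0 u=0 v=0 x=0
t4.Δ1 q=0 p=0 r=0 clk=1 u=0 v=0 x=0
t5.Δ0 q=0 p=0 r=0 clk=1 u=0 v=0 x=0
t5.Δ1 q=0 p=0 r=0 clk=0 u=0 v=0 x=0

2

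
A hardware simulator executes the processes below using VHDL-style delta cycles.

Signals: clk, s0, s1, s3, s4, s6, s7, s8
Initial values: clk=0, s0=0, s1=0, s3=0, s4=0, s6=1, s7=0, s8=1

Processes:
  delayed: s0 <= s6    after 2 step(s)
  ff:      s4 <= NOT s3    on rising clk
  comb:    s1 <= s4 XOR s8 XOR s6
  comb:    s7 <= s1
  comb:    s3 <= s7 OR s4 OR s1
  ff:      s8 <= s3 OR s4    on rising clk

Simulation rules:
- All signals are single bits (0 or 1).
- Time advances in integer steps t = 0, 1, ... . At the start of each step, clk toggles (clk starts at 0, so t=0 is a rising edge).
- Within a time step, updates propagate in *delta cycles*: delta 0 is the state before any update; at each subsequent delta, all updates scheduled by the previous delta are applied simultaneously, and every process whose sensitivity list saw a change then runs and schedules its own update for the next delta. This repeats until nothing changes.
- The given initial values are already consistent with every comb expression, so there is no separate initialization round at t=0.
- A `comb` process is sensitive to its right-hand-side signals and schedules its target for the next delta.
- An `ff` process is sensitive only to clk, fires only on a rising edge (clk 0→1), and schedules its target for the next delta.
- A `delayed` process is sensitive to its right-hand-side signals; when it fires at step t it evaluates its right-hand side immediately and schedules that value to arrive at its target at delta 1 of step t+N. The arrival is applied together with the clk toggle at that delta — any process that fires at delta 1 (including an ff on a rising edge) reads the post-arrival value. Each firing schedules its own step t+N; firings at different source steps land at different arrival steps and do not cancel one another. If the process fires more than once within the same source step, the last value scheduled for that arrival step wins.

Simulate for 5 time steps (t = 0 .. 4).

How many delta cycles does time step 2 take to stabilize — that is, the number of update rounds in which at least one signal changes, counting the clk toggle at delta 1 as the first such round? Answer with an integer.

t0.Δ0 s7=0 s0=0 s1=0 s6=1 s3=0 s4=0 s8=1 clk=0
t0.Δ1 s7=0 s0=0 s1=0 s6=1 s3=0 s4=0 s8=1 clk=1
t0.Δ2 s7=0 s0=0 s1=0 s6=1 s3=0 s4=1 s8=0 clk=1
t0.Δ3 s7=0 s0=0 s1=0 s6=1 s3=1 s4=1 s8=0 clk=1
t1.Δ0 s7=0 s0=0 s1=0 s6=1 s3=1 s4=1 s8=0 clk=1
t1.Δ1 s7=0 s0=0 s1=0 s6=1 s3=1 s4=1 s8=0 clk=0
t2.Δ0 s7=0 s0=0 s1=0 s6=1 s3=1 s4=1 s8=0 clk=0
t2.Δ1 s7=0 s0=0 s1=0 s6=1 s3=1 s4=1 s8=0 clk=1
t2.Δ2 s7=0 s0=0 s1=0 s6=1 s3=1 s4=0 s8=1 clk=1
t2.Δ3 s7=0 s0=0 s1=0 s6=1 s3=0 s4=0 s8=1 clk=1
t3.Δ0 s7=0 s0=0 s1=0 s6=1 s3=0 s4=0 s8=1 clk=1
t3.Δ1 s7=0 s0=0 s1=0 s6=1 s3=0 s4=0 s8=1 clk=0
t4.Δ0 s7=0 s0=0 s1=0 s6=1 s3=0 s4=0 s8=1 clk=0
t4.Δ1 s7=0 s0=0 s1=0 s6=1 s3=0 s4=0 s8=1 clk=1
t4.Δ2 s7=0 s0=0 s1=0 s6=1 s3=0 s4=1 s8=0 clk=1
t4.Δ3 s7=0 s0=0 s1=0 s6=1 s3=1 s4=1 s8=0 clk=1

3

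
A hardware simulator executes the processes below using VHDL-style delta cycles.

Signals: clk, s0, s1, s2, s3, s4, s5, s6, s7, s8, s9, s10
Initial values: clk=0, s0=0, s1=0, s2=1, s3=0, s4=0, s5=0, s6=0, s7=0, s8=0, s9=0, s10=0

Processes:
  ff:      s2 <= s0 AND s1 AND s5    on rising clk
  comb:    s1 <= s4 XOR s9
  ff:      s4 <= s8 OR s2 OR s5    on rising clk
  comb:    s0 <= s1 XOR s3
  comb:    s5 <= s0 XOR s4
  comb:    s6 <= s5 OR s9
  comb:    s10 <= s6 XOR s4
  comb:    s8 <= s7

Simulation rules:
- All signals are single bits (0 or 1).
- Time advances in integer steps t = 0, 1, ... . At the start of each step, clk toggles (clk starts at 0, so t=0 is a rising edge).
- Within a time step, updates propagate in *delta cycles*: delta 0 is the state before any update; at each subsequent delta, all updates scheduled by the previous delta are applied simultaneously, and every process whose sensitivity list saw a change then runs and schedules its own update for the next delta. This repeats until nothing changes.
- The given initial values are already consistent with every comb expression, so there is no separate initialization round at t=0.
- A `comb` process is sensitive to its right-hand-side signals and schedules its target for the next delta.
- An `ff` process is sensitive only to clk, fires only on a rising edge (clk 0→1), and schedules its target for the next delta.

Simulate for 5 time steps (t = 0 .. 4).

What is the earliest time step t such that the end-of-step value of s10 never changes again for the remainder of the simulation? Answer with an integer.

t=0 Δ0: s5=0 s10=0 s4=0 s3=0 s7=0 s1=0 clk=0 s2=1 s8=0 s6=0 s0=0 s9=0
  Δ1: clk:0→1
  Δ2: s4:0→1, s2:1→0
  Δ3: s5:0→1, s10:0→1, s1:0→1
  Δ4: s6:0→1, s0:0→1
  Δ5: s5:1→0, s10:1→0
  Δ6: s6:1→0
  Δ7: s10:0→1
  (7Δ to stable)
t=1 Δ0: s5=0 s10=1 s4=1 s3=0 s7=0 s1=1 clk=1 s2=0 s8=0 s6=0 s0=1 s9=0
  Δ1: clk:1→0
  (1Δ to stable)
t=2 Δ0: s5=0 s10=1 s4=1 s3=0 s7=0 s1=1 clk=0 s2=0 s8=0 s6=0 s0=1 s9=0
  Δ1: clk:0→1
  Δ2: s4:1→0
  Δ3: s5:0→1, s10:1→0, s1:1→0
  Δ4: s6:0→1, s0:1→0
  Δ5: s5:1→0, s10:0→1
  Δ6: s6:1→0
  Δ7: s10:1→0
  (7Δ to stable)
t=3 Δ0: s5=0 s10=0 s4=0 s3=0 s7=0 s1=0 clk=1 s2=0 s8=0 s6=0 s0=0 s9=0
  Δ1: clk:1→0
  (1Δ to stable)
t=4 Δ0: s5=0 s10=0 s4=0 s3=0 s7=0 s1=0 clk=0 s2=0 s8=0 s6=0 s0=0 s9=0
  Δ1: clk:0→1
  (1Δ to stable)

2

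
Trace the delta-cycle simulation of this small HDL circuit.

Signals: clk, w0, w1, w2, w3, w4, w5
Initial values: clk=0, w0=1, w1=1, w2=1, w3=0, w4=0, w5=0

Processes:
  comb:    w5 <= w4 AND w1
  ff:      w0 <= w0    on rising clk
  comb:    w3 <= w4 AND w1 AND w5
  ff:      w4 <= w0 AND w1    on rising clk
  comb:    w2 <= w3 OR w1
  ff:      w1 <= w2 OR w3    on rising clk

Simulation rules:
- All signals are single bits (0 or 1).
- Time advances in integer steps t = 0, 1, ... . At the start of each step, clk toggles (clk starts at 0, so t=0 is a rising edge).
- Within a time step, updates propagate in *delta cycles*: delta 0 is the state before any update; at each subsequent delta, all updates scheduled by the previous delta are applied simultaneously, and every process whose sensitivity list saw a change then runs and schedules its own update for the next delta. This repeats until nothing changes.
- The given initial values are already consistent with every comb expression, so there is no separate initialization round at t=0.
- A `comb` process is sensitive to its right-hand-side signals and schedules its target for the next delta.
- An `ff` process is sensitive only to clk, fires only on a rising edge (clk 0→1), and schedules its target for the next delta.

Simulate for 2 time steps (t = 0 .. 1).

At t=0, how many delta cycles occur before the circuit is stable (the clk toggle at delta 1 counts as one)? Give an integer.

4

t=0 Δ0: w0=1 w5=0 w1=1 clk=0 w3=0 w2=1 w4=0
  Δ1: clk:0→1
  Δ2: w4:0→1
  Δ3: w5:0→1
  Δ4: w3:0→1
  (4Δ to stable)
t=1 Δ0: w0=1 w5=1 w1=1 clk=1 w3=1 w2=1 w4=1
  Δ1: clk:1→0
  (1Δ to stable)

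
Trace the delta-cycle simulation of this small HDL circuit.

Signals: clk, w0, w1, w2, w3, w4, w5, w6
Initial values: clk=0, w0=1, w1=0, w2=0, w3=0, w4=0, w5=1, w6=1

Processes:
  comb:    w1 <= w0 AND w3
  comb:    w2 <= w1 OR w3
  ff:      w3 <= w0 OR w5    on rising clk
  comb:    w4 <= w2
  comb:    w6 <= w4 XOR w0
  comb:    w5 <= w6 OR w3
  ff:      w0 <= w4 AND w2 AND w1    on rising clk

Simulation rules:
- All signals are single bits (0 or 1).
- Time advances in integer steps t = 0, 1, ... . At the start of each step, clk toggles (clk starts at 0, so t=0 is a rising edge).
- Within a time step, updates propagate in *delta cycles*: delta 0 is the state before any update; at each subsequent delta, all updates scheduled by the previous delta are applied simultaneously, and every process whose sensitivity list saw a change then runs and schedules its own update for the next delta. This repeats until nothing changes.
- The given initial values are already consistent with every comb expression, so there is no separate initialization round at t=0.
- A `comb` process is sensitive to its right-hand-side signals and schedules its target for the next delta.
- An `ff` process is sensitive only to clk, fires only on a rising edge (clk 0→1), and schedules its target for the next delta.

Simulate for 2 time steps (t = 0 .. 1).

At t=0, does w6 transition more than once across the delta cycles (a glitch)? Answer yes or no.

yes

t0.Δ0 w0=1 w4=0 w3=0 w2=0 w5=1 clk=0 w6=1 w1=0
t0.Δ1 w0=1 w4=0 w3=0 w2=0 w5=1 clk=1 w6=1 w1=0
t0.Δ2 w0=0 w4=0 w3=1 w2=0 w5=1 clk=1 w6=1 w1=0
t0.Δ3 w0=0 w4=0 w3=1 w2=1 w5=1 clk=1 w6=0 w1=0
t0.Δ4 w0=0 w4=1 w3=1 w2=1 w5=1 clk=1 w6=0 w1=0
t0.Δ5 w0=0 w4=1 w3=1 w2=1 w5=1 clk=1 w6=1 w1=0
t1.Δ0 w0=0 w4=1 w3=1 w2=1 w5=1 clk=1 w6=1 w1=0
t1.Δ1 w0=0 w4=1 w3=1 w2=1 w5=1 clk=0 w6=1 w1=0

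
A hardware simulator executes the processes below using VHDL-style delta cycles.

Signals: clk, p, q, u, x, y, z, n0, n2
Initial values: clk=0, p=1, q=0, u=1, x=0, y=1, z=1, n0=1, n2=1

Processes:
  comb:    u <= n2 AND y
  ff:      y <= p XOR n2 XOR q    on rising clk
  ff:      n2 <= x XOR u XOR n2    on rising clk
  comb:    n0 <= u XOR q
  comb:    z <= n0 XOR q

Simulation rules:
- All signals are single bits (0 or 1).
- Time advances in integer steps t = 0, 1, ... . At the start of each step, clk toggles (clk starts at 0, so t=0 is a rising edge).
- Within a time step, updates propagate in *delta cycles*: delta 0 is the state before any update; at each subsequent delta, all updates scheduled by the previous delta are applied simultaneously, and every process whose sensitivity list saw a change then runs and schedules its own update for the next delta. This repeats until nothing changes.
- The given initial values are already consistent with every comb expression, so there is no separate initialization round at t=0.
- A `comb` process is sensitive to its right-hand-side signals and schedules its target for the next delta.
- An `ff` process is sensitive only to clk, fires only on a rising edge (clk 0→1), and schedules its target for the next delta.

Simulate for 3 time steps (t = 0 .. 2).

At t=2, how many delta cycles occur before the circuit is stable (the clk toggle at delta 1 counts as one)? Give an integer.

[bits: y,n2,u,n0,p,q,clk,x,z]
t=0: Δ0=111110001 Δ1=111110101 Δ2=001110101 Δ3=000110101 Δ4=000010101 Δ5=000010100 | 5Δ
t=1: Δ0=000010100 Δ1=000010000 | 1Δ
t=2: Δ0=000010000 Δ1=000010100 Δ2=100010100 | 2Δ

2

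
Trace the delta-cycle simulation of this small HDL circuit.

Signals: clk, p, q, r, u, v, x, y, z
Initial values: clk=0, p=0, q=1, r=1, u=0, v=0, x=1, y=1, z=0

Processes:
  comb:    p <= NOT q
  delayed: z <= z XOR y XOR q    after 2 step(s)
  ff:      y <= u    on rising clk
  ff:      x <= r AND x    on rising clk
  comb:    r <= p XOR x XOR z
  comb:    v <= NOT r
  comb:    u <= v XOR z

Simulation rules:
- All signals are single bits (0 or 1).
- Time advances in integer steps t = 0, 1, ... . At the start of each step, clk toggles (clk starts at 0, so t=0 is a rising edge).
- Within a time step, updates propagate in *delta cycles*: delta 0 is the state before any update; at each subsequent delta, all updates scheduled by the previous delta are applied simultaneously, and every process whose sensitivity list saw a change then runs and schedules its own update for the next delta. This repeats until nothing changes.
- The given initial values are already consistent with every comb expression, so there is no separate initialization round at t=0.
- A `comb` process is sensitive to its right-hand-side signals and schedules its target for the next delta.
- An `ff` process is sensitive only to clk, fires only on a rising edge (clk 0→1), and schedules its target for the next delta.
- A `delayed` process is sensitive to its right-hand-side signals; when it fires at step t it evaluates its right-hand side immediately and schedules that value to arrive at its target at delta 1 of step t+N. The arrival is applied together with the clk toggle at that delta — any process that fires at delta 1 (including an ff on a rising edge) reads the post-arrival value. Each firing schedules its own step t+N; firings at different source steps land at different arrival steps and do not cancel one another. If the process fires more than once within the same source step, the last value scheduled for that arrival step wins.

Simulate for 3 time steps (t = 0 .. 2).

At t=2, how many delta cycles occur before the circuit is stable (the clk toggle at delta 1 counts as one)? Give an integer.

4

t=0 Δ0: r=1 u=0 clk=0 z=0 q=1 v=0 y=1 p=0 x=1
  Δ1: clk:0→1
  Δ2: y:1→0
  (2Δ to stable)
t=1 Δ0: r=1 u=0 clk=1 z=0 q=1 v=0 y=0 p=0 x=1
  Δ1: clk:1→0
  (1Δ to stable)
t=2 Δ0: r=1 u=0 clk=0 z=0 q=1 v=0 y=0 p=0 x=1
  Δ1: clk:0→1, z:0→1
  Δ2: r:1→0, u:0→1
  Δ3: v:0→1
  Δ4: u:1→0
  (4Δ to stable)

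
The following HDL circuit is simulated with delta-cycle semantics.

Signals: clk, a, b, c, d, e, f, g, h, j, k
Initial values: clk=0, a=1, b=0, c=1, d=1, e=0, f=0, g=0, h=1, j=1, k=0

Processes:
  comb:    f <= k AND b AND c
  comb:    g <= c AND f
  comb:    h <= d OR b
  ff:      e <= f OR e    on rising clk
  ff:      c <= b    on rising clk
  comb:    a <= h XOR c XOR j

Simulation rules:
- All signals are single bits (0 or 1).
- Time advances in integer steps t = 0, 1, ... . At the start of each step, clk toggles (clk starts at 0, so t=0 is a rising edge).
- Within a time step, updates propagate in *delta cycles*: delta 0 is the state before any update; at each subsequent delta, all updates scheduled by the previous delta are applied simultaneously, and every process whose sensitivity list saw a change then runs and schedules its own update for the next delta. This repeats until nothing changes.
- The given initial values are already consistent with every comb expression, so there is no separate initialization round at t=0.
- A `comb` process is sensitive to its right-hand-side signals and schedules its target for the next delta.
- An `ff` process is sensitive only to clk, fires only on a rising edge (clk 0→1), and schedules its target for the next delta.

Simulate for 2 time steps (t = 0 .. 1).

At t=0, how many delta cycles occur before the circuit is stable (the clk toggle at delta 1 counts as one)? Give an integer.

t0.Δ0 c=1 k=0 a=1 d=1 h=1 j=1 f=0 clk=0 b=0 e=0 g=0
t0.Δ1 c=1 k=0 a=1 d=1 h=1 j=1 f=0 clk=1 b=0 e=0 g=0
t0.Δ2 c=0 k=0 a=1 d=1 h=1 j=1 f=0 clk=1 b=0 e=0 g=0
t0.Δ3 c=0 k=0 a=0 d=1 h=1 j=1 f=0 clk=1 b=0 e=0 g=0
t1.Δ0 c=0 k=0 a=0 d=1 h=1 j=1 f=0 clk=1 b=0 e=0 g=0
t1.Δ1 c=0 k=0 a=0 d=1 h=1 j=1 f=0 clk=0 b=0 e=0 g=0

3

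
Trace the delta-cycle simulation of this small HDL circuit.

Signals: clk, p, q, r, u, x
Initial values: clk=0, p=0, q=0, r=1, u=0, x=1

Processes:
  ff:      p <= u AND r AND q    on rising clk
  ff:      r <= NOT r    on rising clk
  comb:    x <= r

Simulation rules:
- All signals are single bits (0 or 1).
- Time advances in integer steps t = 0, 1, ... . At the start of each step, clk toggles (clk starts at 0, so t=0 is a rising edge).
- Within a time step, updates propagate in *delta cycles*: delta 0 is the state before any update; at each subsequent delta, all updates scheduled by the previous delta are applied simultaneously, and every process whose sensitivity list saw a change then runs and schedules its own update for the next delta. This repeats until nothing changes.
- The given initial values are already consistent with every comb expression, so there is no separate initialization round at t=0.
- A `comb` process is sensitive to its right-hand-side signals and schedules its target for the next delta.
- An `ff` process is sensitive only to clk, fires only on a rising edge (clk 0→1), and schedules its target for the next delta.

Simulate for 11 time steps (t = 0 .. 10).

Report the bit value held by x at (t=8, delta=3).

t=0 Δ0: r=1 u=0 clk=0 x=1 p=0 q=0
  Δ1: clk:0→1
  Δ2: r:1→0
  Δ3: x:1→0
  (3Δ to stable)
t=1 Δ0: r=0 u=0 clk=1 x=0 p=0 q=0
  Δ1: clk:1→0
  (1Δ to stable)
t=2 Δ0: r=0 u=0 clk=0 x=0 p=0 q=0
  Δ1: clk:0→1
  Δ2: r:0→1
  Δ3: x:0→1
  (3Δ to stable)
t=3 Δ0: r=1 u=0 clk=1 x=1 p=0 q=0
  Δ1: clk:1→0
  (1Δ to stable)
t=4 Δ0: r=1 u=0 clk=0 x=1 p=0 q=0
  Δ1: clk:0→1
  Δ2: r:1→0
  Δ3: x:1→0
  (3Δ to stable)
t=5 Δ0: r=0 u=0 clk=1 x=0 p=0 q=0
  Δ1: clk:1→0
  (1Δ to stable)
t=6 Δ0: r=0 u=0 clk=0 x=0 p=0 q=0
  Δ1: clk:0→1
  Δ2: r:0→1
  Δ3: x:0→1
  (3Δ to stable)
t=7 Δ0: r=1 u=0 clk=1 x=1 p=0 q=0
  Δ1: clk:1→0
  (1Δ to stable)
t=8 Δ0: r=1 u=0 clk=0 x=1 p=0 q=0
  Δ1: clk:0→1
  Δ2: r:1→0
  Δ3: x:1→0
  (3Δ to stable)
t=9 Δ0: r=0 u=0 clk=1 x=0 p=0 q=0
  Δ1: clk:1→0
  (1Δ to stable)
t=10 Δ0: r=0 u=0 clk=0 x=0 p=0 q=0
  Δ1: clk:0→1
  Δ2: r:0→1
  Δ3: x:0→1
  (3Δ to stable)

0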